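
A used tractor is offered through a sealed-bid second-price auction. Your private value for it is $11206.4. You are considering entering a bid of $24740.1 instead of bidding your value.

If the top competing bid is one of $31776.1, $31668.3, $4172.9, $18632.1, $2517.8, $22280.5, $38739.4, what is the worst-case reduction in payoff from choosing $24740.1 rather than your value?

$31776.1: same outcome either way → loss $0.
$31668.3: same outcome either way → loss $0.
$4172.9: same outcome either way → loss $0.
$18632.1: truthful gives $0, deviation gives −$7425.7 → loss $7425.7.
$2517.8: same outcome either way → loss $0.
$22280.5: truthful gives $0, deviation gives −$11074.1 → loss $11074.1.
$38739.4: same outcome either way → loss $0.
Maximum loss: $11074.1.

$11074.1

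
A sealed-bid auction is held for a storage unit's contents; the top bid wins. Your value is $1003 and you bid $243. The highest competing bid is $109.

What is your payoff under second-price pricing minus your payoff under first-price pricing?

$134

You have the highest bid, so you win under either rule.
Second-price: pay $109 → payoff $894.
First-price: pay your own bid $243 → payoff $760.
Difference = $894 − ($760) = $134.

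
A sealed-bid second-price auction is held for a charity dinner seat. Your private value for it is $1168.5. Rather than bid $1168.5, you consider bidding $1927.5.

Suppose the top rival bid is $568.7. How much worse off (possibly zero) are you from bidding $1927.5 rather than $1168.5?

Bidding your value $1168.5: you win (since $1168.5 > $568.7) and pay $568.7. Payoff $599.8.
Bidding $1927.5: you win and pay $568.7. Payoff $1168.5 − $568.7 = $599.8.
Difference = $599.8 − $599.8 = $0; both bids lead to the same outcome because the competing bid is below both your value and your alternative bid.
In a second-price auction your bid sets only whether you win, not what you pay, so bidding your true value is weakly dominant.

$0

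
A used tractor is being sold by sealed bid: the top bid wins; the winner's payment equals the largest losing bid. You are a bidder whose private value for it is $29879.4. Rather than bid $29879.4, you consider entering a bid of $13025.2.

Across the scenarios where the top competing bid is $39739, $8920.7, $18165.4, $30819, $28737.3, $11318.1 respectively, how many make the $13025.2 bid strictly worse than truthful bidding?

2

The deviation hurts exactly when the highest competing bid lies strictly between $13025.2 and $29879.4 — underbidding then forfeits a profitable win.
$39739: above both → same outcome either way.
$8920.7: below both → same outcome either way.
$18165.4: inside the interval → strictly worse (loss $11714).
$30819: above both → same outcome either way.
$28737.3: inside the interval → strictly worse (loss $1142.1).
$11318.1: below both → same outcome either way.
Count: 2.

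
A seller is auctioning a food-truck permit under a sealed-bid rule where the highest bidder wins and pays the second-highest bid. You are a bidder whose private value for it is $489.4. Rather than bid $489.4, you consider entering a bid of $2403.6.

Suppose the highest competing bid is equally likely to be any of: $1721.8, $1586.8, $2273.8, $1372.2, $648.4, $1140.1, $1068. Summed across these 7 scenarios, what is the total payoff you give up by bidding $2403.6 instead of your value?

$6385.3

The deviation costs you only when the competing bid falls strictly between $489.4 and $2403.6; elsewhere both bids give the same outcome.
$1721.8: truthful payoff $0, deviation payoff −$1232.4 → loss $1232.4.
$1586.8: truthful payoff $0, deviation payoff −$1097.4 → loss $1097.4.
$2273.8: truthful payoff $0, deviation payoff −$1784.4 → loss $1784.4.
$1372.2: truthful payoff $0, deviation payoff −$882.8 → loss $882.8.
$648.4: truthful payoff $0, deviation payoff −$159 → loss $159.
$1140.1: truthful payoff $0, deviation payoff −$650.7 → loss $650.7.
$1068: truthful payoff $0, deviation payoff −$578.6 → loss $578.6.
Total loss = $1232.4 + $1097.4 + $1784.4 + $882.8 + $159 + $650.7 + $578.6 = $6385.3.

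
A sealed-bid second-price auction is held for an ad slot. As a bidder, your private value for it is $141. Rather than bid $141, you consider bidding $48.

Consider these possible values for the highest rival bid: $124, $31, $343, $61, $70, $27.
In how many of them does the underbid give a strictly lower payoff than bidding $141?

3

The deviation hurts exactly when the highest competing bid lies strictly between $48 and $141 — underbidding then forfeits a profitable win.
$124: inside the interval → strictly worse (loss $17).
$31: below both → same outcome either way.
$343: above both → same outcome either way.
$61: inside the interval → strictly worse (loss $80).
$70: inside the interval → strictly worse (loss $71).
$27: below both → same outcome either way.
Count: 3.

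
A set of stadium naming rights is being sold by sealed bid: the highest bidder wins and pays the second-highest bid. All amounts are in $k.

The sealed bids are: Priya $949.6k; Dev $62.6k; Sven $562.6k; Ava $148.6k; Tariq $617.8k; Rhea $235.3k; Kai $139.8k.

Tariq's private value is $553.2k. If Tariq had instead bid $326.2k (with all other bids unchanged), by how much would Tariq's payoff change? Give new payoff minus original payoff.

The highest bid among the other bidders is $949.6k; Tariq's bid doesn't change that.
Original bid $617.8k: Tariq is not highest (top rival bid is $949.6k); payoff $0k.
Alternative bid $326.2k: Tariq is not highest (top rival bid is $949.6k); payoff $0k.
Change in payoff = $0k − ($0k) = $0k.

$0k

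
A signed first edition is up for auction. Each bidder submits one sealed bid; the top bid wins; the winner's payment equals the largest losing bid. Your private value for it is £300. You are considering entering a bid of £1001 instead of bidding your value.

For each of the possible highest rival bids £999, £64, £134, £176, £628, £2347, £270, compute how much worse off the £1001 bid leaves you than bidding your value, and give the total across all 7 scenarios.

£1027

The deviation costs you only when the competing bid falls strictly between £300 and £1001; elsewhere both bids give the same outcome.
£999: truthful payoff £0, deviation payoff −£699 → loss £699.
£64: outcomes coincide → loss £0.
£134: outcomes coincide → loss £0.
£176: outcomes coincide → loss £0.
£628: truthful payoff £0, deviation payoff −£328 → loss £328.
£2347: outcomes coincide → loss £0.
£270: outcomes coincide → loss £0.
Total loss = £699 + £328 = £1027.
In a second-price auction your bid sets only whether you win, not what you pay, so bidding your true value is weakly dominant.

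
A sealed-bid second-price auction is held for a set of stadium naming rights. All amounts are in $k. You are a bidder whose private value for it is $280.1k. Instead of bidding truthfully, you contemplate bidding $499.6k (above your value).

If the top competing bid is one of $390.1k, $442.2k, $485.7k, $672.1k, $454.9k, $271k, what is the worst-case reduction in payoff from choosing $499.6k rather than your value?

$390.1k: truthful gives $0k, deviation gives −$110k → loss $110k.
$442.2k: truthful gives $0k, deviation gives −$162.1k → loss $162.1k.
$485.7k: truthful gives $0k, deviation gives −$205.6k → loss $205.6k.
$672.1k: same outcome either way → loss $0k.
$454.9k: truthful gives $0k, deviation gives −$174.8k → loss $174.8k.
$271k: same outcome either way → loss $0k.
Maximum loss: $205.6k.

$205.6k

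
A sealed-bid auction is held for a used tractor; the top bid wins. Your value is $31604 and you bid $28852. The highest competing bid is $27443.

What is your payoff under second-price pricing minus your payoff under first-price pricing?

$1409

You have the highest bid, so you win under either rule.
Second-price: pay $27443 → payoff $4161.
First-price: pay your own bid $28852 → payoff $2752.
Difference = $4161 − ($2752) = $1409.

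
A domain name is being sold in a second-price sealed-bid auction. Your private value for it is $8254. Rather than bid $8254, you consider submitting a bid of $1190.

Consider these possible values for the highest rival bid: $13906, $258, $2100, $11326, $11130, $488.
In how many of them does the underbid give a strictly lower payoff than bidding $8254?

1

The deviation hurts exactly when the highest competing bid lies strictly between $1190 and $8254 — underbidding then forfeits a profitable win.
$13906: above both → same outcome either way.
$258: below both → same outcome either way.
$2100: inside the interval → strictly worse (loss $6154).
$11326: above both → same outcome either way.
$11130: above both → same outcome either way.
$488: below both → same outcome either way.
Count: 1.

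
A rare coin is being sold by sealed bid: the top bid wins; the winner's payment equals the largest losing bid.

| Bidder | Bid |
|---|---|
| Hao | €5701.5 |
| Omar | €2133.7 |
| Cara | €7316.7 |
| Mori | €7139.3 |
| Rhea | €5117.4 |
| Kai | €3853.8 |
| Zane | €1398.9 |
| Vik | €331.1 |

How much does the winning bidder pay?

Highest bid: Cara at €7316.7, so Cara wins.
Second-highest bid: Mori at €7139.3 — that is the price the winner pays.

€7139.3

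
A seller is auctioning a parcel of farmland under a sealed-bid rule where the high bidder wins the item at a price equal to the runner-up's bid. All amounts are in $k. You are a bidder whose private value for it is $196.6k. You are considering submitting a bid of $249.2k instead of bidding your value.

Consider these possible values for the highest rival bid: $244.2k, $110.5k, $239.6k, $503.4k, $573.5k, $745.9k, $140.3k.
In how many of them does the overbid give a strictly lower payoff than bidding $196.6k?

The deviation hurts exactly when the highest competing bid lies strictly between $196.6k and $249.2k — overbidding then wins at a price above your value.
$244.2k: inside the interval → strictly worse (loss $47.6k).
$110.5k: below both → same outcome either way.
$239.6k: inside the interval → strictly worse (loss $43k).
$503.4k: above both → same outcome either way.
$573.5k: above both → same outcome either way.
$745.9k: above both → same outcome either way.
$140.3k: below both → same outcome either way.
Count: 2.

2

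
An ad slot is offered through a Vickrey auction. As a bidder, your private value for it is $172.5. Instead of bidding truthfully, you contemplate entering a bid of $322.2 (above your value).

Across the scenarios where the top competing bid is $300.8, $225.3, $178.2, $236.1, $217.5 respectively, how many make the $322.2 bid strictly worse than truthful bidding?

The deviation hurts exactly when the highest competing bid lies strictly between $172.5 and $322.2 — overbidding then wins at a price above your value.
$300.8: inside the interval → strictly worse (loss $128.3).
$225.3: inside the interval → strictly worse (loss $52.8).
$178.2: inside the interval → strictly worse (loss $5.7).
$236.1: inside the interval → strictly worse (loss $63.6).
$217.5: inside the interval → strictly worse (loss $45).
Count: 5.

5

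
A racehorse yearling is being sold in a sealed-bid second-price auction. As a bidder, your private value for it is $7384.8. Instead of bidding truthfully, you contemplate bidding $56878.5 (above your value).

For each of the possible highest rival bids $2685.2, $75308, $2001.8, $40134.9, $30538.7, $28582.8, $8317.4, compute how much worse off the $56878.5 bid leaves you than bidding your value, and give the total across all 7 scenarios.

The deviation costs you only when the competing bid falls strictly between $7384.8 and $56878.5; elsewhere both bids give the same outcome.
$2685.2: outcomes coincide → loss $0.
$75308: outcomes coincide → loss $0.
$2001.8: outcomes coincide → loss $0.
$40134.9: truthful payoff $0, deviation payoff −$32750.1 → loss $32750.1.
$30538.7: truthful payoff $0, deviation payoff −$23153.9 → loss $23153.9.
$28582.8: truthful payoff $0, deviation payoff −$21198 → loss $21198.
$8317.4: truthful payoff $0, deviation payoff −$932.6 → loss $932.6.
Total loss = $32750.1 + $23153.9 + $21198 + $932.6 = $78034.6.
In a second-price auction your bid sets only whether you win, not what you pay, so bidding your true value is weakly dominant.

$78034.6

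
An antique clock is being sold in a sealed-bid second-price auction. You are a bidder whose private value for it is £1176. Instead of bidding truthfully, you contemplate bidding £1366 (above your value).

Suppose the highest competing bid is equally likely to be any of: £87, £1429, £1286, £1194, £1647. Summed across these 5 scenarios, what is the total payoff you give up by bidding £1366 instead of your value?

The deviation costs you only when the competing bid falls strictly between £1176 and £1366; elsewhere both bids give the same outcome.
£87: outcomes coincide → loss £0.
£1429: outcomes coincide → loss £0.
£1286: truthful payoff £0, deviation payoff −£110 → loss £110.
£1194: truthful payoff £0, deviation payoff −£18 → loss £18.
£1647: outcomes coincide → loss £0.
Total loss = £110 + £18 = £128.
In a second-price auction your bid sets only whether you win, not what you pay, so bidding your true value is weakly dominant.

£128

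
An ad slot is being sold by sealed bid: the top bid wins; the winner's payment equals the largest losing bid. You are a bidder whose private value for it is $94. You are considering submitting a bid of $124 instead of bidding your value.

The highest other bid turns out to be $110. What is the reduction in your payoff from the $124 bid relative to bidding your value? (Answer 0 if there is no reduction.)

$16

Bidding your value $94: you lose (since $94 < $110). Payoff $0.
Bidding $124: you win and pay $110. Payoff $94 − $110 = −$16.
The competing bid $110 lies between your value and your inflated bid, so overbidding wins an item priced above your value.
Loss from deviating = $0 − (−$16) = $16.
Truthful bidding weakly dominates here: raising your bid can only win items priced above your value, and lowering it can only forfeit items priced below.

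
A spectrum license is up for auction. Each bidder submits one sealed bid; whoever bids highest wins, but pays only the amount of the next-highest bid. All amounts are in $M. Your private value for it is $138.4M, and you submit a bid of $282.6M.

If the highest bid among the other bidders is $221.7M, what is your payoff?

Your bid $282.6M exceeds the highest competing bid $221.7M, so you win.
In a second-price auction the winner pays the second-highest bid, $221.7M.
Payoff = value − price = $138.4M − $221.7M = −$83.3M.

−$83.3M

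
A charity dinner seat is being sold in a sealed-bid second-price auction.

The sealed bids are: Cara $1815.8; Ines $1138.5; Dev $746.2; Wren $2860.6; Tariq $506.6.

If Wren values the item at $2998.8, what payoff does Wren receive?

Highest bid: Wren at $2860.6, so Wren wins.
Second-highest bid: Cara at $1815.8 — that is the price the winner pays.
Wren's payoff = value − price = $2998.8 − $1815.8 = $1183.

$1183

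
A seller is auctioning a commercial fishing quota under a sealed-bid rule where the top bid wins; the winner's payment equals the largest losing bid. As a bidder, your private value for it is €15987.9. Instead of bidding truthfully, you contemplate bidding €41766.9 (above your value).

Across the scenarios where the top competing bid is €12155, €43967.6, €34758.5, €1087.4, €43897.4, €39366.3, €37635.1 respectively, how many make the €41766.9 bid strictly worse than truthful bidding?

The deviation hurts exactly when the highest competing bid lies strictly between €15987.9 and €41766.9 — overbidding then wins at a price above your value.
€12155: below both → same outcome either way.
€43967.6: above both → same outcome either way.
€34758.5: inside the interval → strictly worse (loss €18770.6).
€1087.4: below both → same outcome either way.
€43897.4: above both → same outcome either way.
€39366.3: inside the interval → strictly worse (loss €23378.4).
€37635.1: inside the interval → strictly worse (loss €21647.2).
Count: 3.

3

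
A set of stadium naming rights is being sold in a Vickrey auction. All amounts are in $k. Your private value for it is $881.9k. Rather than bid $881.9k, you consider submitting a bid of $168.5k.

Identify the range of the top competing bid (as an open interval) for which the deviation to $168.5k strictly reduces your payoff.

If the competing bid is below $168.5k, both bids win at the same price — no difference.
If it is above $881.9k, both bids lose — no difference.
If it lies strictly between $168.5k and $881.9k, bidding your value wins at a price below your value (positive payoff) while bidding $168.5k loses (payoff 0).
So the deviation strictly hurts on the open interval ($168.5k, $881.9k).
Truthful bidding weakly dominates here: raising your bid can only win items priced above your value, and lowering it can only forfeit items priced below.

($168.5k, $881.9k)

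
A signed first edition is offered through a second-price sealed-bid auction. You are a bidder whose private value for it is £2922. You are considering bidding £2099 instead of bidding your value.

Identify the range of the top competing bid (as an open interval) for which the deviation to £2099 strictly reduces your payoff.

(£2099, £2922)

If the competing bid is below £2099, both bids win at the same price — no difference.
If it is above £2922, both bids lose — no difference.
If it lies strictly between £2099 and £2922, bidding your value wins at a price below your value (positive payoff) while bidding £2099 loses (payoff 0).
So the deviation strictly hurts on the open interval (£2099, £2922).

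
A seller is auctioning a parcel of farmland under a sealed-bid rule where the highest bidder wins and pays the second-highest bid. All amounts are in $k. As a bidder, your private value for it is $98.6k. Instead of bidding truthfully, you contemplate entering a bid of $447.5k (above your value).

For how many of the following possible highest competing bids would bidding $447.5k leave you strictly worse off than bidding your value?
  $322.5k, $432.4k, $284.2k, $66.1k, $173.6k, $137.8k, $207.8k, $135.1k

The deviation hurts exactly when the highest competing bid lies strictly between $98.6k and $447.5k — overbidding then wins at a price above your value.
$322.5k: inside the interval → strictly worse (loss $223.9k).
$432.4k: inside the interval → strictly worse (loss $333.8k).
$284.2k: inside the interval → strictly worse (loss $185.6k).
$66.1k: below both → same outcome either way.
$173.6k: inside the interval → strictly worse (loss $75k).
$137.8k: inside the interval → strictly worse (loss $39.2k).
$207.8k: inside the interval → strictly worse (loss $109.2k).
$135.1k: inside the interval → strictly worse (loss $36.5k).
Count: 7.

7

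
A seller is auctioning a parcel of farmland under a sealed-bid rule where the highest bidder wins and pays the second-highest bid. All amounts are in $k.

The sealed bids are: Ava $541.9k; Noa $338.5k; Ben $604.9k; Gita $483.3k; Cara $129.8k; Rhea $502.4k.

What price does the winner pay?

Highest bid: Ben at $604.9k, so Ben wins.
Second-highest bid: Ava at $541.9k — that is the price the winner pays.

$541.9k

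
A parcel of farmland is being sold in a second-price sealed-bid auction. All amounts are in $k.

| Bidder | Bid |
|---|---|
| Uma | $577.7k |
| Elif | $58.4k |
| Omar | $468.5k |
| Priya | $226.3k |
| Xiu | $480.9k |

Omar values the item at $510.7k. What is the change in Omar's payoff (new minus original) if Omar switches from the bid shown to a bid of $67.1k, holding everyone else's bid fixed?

The highest bid among the other bidders is $577.7k; Omar's bid doesn't change that.
Original bid $468.5k: Omar is not highest (top rival bid is $577.7k); payoff $0k.
Alternative bid $67.1k: Omar is not highest (top rival bid is $577.7k); payoff $0k.
Change in payoff = $0k − ($0k) = $0k.

$0k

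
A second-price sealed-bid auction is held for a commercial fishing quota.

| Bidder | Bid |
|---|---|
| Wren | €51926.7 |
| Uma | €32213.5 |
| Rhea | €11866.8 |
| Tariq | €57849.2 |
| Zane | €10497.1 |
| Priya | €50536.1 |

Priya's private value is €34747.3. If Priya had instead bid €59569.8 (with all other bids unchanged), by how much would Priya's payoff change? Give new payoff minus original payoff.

−€23101.9

The highest bid among the other bidders is €57849.2; Priya's bid doesn't change that.
Original bid €50536.1: Priya is not highest (top rival bid is €57849.2); payoff €0.
Alternative bid €59569.8: Priya is highest, pays the top rival bid €57849.2; payoff €34747.3 − €57849.2 = −€23101.9.
Change in payoff = −€23101.9 − (€0) = −€23101.9.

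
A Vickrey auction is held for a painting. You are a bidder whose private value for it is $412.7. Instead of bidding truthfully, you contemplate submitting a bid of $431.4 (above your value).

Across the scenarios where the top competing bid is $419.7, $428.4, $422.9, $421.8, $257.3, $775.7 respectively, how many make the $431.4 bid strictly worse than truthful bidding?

The deviation hurts exactly when the highest competing bid lies strictly between $412.7 and $431.4 — overbidding then wins at a price above your value.
$419.7: inside the interval → strictly worse (loss $7).
$428.4: inside the interval → strictly worse (loss $15.7).
$422.9: inside the interval → strictly worse (loss $10.2).
$421.8: inside the interval → strictly worse (loss $9.1).
$257.3: below both → same outcome either way.
$775.7: above both → same outcome either way.
Count: 4.

4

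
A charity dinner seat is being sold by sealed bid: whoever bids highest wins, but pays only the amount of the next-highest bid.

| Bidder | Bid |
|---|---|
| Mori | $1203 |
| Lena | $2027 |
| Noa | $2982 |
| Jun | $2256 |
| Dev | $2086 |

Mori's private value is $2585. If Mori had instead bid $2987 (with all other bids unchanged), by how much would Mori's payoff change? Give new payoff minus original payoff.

−$397

The highest bid among the other bidders is $2982; Mori's bid doesn't change that.
Original bid $1203: Mori is not highest (top rival bid is $2982); payoff $0.
Alternative bid $2987: Mori is highest, pays the top rival bid $2982; payoff $2585 − $2982 = −$397.
Change in payoff = −$397 − ($0) = −$397.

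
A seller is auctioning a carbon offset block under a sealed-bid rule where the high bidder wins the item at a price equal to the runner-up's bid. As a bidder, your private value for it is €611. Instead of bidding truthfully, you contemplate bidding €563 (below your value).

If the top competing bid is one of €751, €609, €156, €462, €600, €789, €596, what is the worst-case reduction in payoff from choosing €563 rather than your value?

€751: same outcome either way → loss €0.
€609: truthful gives €2, deviation gives €0 → loss €2.
€156: same outcome either way → loss €0.
€462: same outcome either way → loss €0.
€600: truthful gives €11, deviation gives €0 → loss €11.
€789: same outcome either way → loss €0.
€596: truthful gives €15, deviation gives €0 → loss €15.
Maximum loss: €15.

€15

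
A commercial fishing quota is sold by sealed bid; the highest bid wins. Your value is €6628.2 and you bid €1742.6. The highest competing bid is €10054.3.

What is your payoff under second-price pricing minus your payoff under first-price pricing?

Your bid €1742.6 is below €10054.3, so you lose under either rule.
Payoff is €0 in both cases; difference = €0.

€0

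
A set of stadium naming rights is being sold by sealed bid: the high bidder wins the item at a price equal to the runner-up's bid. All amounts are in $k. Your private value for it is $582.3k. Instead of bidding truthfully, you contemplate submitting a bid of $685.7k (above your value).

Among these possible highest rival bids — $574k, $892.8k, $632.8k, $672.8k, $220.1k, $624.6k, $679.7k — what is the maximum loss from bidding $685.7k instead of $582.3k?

$97.4k

$574k: same outcome either way → loss $0k.
$892.8k: same outcome either way → loss $0k.
$632.8k: truthful gives $0k, deviation gives −$50.5k → loss $50.5k.
$672.8k: truthful gives $0k, deviation gives −$90.5k → loss $90.5k.
$220.1k: same outcome either way → loss $0k.
$624.6k: truthful gives $0k, deviation gives −$42.3k → loss $42.3k.
$679.7k: truthful gives $0k, deviation gives −$97.4k → loss $97.4k.
Maximum loss: $97.4k.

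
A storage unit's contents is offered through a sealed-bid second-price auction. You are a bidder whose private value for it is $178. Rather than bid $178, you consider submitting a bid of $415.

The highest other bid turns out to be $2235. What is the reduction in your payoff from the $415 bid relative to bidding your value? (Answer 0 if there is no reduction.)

$0

Bidding your value $178: you lose (since $178 < $2235). Payoff $0.
Bidding $415: you lose. Payoff $0.
Difference = $0 − $0 = $0; both bids lead to the same outcome because the competing bid is above both your value and your alternative bid.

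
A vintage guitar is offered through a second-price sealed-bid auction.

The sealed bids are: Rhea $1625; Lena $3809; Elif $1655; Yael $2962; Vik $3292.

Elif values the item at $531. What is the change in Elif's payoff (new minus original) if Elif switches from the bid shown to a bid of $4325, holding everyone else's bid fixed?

−$3278

The highest bid among the other bidders is $3809; Elif's bid doesn't change that.
Original bid $1655: Elif is not highest (top rival bid is $3809); payoff $0.
Alternative bid $4325: Elif is highest, pays the top rival bid $3809; payoff $531 − $3809 = −$3278.
Change in payoff = −$3278 − ($0) = −$3278.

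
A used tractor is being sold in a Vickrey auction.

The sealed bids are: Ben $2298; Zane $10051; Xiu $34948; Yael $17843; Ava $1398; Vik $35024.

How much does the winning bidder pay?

Highest bid: Vik at $35024, so Vik wins.
Second-highest bid: Xiu at $34948 — that is the price the winner pays.

$34948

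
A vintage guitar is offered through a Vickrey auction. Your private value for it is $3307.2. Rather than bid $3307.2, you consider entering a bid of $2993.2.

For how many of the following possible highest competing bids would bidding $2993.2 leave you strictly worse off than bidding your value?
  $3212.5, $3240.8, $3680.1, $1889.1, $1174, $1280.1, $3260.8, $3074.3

4

The deviation hurts exactly when the highest competing bid lies strictly between $2993.2 and $3307.2 — underbidding then forfeits a profitable win.
$3212.5: inside the interval → strictly worse (loss $94.7).
$3240.8: inside the interval → strictly worse (loss $66.4).
$3680.1: above both → same outcome either way.
$1889.1: below both → same outcome either way.
$1174: below both → same outcome either way.
$1280.1: below both → same outcome either way.
$3260.8: inside the interval → strictly worse (loss $46.4).
$3074.3: inside the interval → strictly worse (loss $232.9).
Count: 4.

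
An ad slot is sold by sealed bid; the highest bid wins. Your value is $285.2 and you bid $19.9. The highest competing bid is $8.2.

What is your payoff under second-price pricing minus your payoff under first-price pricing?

You have the highest bid, so you win under either rule.
Second-price: pay $8.2 → payoff $277.
First-price: pay your own bid $19.9 → payoff $265.3.
Difference = $277 − ($265.3) = $11.7.

$11.7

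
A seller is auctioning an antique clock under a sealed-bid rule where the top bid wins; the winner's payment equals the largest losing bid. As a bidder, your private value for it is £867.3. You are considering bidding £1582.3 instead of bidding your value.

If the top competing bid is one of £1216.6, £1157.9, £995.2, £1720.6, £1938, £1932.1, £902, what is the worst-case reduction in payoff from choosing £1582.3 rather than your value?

£349.3

£1216.6: truthful gives £0, deviation gives −£349.3 → loss £349.3.
£1157.9: truthful gives £0, deviation gives −£290.6 → loss £290.6.
£995.2: truthful gives £0, deviation gives −£127.9 → loss £127.9.
£1720.6: same outcome either way → loss £0.
£1938: same outcome either way → loss £0.
£1932.1: same outcome either way → loss £0.
£902: truthful gives £0, deviation gives −£34.7 → loss £34.7.
Maximum loss: £349.3.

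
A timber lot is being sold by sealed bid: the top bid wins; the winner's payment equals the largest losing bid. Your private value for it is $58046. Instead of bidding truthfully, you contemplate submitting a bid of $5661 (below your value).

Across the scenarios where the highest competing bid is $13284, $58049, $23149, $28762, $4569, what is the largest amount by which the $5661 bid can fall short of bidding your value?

$44762

$13284: truthful gives $44762, deviation gives $0 → loss $44762.
$58049: same outcome either way → loss $0.
$23149: truthful gives $34897, deviation gives $0 → loss $34897.
$28762: truthful gives $29284, deviation gives $0 → loss $29284.
$4569: same outcome either way → loss $0.
Maximum loss: $44762.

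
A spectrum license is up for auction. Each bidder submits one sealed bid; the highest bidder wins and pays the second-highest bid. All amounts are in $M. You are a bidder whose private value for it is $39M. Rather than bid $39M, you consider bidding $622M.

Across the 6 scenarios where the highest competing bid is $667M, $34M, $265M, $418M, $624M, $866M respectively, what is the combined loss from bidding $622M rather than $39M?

$605M

The deviation costs you only when the competing bid falls strictly between $39M and $622M; elsewhere both bids give the same outcome.
$667M: outcomes coincide → loss $0M.
$34M: outcomes coincide → loss $0M.
$265M: truthful payoff $0M, deviation payoff −$226M → loss $226M.
$418M: truthful payoff $0M, deviation payoff −$379M → loss $379M.
$624M: outcomes coincide → loss $0M.
$866M: outcomes coincide → loss $0M.
Total loss = $226M + $379M = $605M.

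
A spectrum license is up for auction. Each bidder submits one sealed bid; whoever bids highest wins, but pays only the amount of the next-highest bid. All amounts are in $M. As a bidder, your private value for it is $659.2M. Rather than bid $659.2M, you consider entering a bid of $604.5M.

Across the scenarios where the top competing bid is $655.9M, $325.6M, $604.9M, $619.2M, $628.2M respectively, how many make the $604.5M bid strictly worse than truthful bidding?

The deviation hurts exactly when the highest competing bid lies strictly between $604.5M and $659.2M — underbidding then forfeits a profitable win.
$655.9M: inside the interval → strictly worse (loss $3.3M).
$325.6M: below both → same outcome either way.
$604.9M: inside the interval → strictly worse (loss $54.3M).
$619.2M: inside the interval → strictly worse (loss $40M).
$628.2M: inside the interval → strictly worse (loss $31M).
Count: 4.

4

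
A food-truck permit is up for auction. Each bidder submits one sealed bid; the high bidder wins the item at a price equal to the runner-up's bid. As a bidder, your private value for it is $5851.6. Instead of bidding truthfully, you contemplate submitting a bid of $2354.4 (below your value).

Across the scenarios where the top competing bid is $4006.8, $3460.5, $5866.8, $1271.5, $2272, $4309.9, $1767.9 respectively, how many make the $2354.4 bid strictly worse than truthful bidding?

The deviation hurts exactly when the highest competing bid lies strictly between $2354.4 and $5851.6 — underbidding then forfeits a profitable win.
$4006.8: inside the interval → strictly worse (loss $1844.8).
$3460.5: inside the interval → strictly worse (loss $2391.1).
$5866.8: above both → same outcome either way.
$1271.5: below both → same outcome either way.
$2272: below both → same outcome either way.
$4309.9: inside the interval → strictly worse (loss $1541.7).
$1767.9: below both → same outcome either way.
Count: 3.

3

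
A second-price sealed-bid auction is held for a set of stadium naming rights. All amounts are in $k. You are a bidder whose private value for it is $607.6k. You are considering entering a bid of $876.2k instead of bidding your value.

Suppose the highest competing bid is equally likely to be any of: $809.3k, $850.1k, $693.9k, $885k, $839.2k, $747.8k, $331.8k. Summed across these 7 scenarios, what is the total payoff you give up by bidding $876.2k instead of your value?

The deviation costs you only when the competing bid falls strictly between $607.6k and $876.2k; elsewhere both bids give the same outcome.
$809.3k: truthful payoff $0k, deviation payoff −$201.7k → loss $201.7k.
$850.1k: truthful payoff $0k, deviation payoff −$242.5k → loss $242.5k.
$693.9k: truthful payoff $0k, deviation payoff −$86.3k → loss $86.3k.
$885k: outcomes coincide → loss $0k.
$839.2k: truthful payoff $0k, deviation payoff −$231.6k → loss $231.6k.
$747.8k: truthful payoff $0k, deviation payoff −$140.2k → loss $140.2k.
$331.8k: outcomes coincide → loss $0k.
Total loss = $201.7k + $242.5k + $86.3k + $231.6k + $140.2k = $902.3k.

$902.3k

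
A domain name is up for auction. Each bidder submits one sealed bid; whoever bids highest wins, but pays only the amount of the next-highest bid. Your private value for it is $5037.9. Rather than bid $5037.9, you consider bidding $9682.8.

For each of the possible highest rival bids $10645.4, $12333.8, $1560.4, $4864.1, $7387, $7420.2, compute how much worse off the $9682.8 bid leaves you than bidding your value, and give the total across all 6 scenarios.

$4731.4

The deviation costs you only when the competing bid falls strictly between $5037.9 and $9682.8; elsewhere both bids give the same outcome.
$10645.4: outcomes coincide → loss $0.
$12333.8: outcomes coincide → loss $0.
$1560.4: outcomes coincide → loss $0.
$4864.1: outcomes coincide → loss $0.
$7387: truthful payoff $0, deviation payoff −$2349.1 → loss $2349.1.
$7420.2: truthful payoff $0, deviation payoff −$2382.3 → loss $2382.3.
Total loss = $2349.1 + $2382.3 = $4731.4.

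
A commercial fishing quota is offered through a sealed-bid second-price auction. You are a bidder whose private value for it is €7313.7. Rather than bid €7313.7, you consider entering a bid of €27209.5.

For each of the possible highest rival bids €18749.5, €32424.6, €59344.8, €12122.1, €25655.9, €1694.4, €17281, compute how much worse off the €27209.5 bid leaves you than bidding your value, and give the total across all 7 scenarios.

The deviation costs you only when the competing bid falls strictly between €7313.7 and €27209.5; elsewhere both bids give the same outcome.
€18749.5: truthful payoff €0, deviation payoff −€11435.8 → loss €11435.8.
€32424.6: outcomes coincide → loss €0.
€59344.8: outcomes coincide → loss €0.
€12122.1: truthful payoff €0, deviation payoff −€4808.4 → loss €4808.4.
€25655.9: truthful payoff €0, deviation payoff −€18342.2 → loss €18342.2.
€1694.4: outcomes coincide → loss €0.
€17281: truthful payoff €0, deviation payoff −€9967.3 → loss €9967.3.
Total loss = €11435.8 + €4808.4 + €18342.2 + €9967.3 = €44553.7.
Truthful bidding weakly dominates here: raising your bid can only win items priced above your value, and lowering it can only forfeit items priced below.

€44553.7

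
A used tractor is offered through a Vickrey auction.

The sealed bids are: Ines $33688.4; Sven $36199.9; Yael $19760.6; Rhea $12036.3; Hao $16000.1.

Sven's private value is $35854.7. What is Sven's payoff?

$2166.3

Highest bid: Sven at $36199.9, so Sven wins.
Second-highest bid: Ines at $33688.4 — that is the price the winner pays.
Sven's payoff = value − price = $35854.7 − $33688.4 = $2166.3.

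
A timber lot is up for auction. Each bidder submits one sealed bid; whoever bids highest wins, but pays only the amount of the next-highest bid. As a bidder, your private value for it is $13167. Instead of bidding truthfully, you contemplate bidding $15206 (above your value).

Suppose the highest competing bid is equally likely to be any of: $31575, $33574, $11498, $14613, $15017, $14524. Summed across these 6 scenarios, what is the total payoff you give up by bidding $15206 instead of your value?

$4653

The deviation costs you only when the competing bid falls strictly between $13167 and $15206; elsewhere both bids give the same outcome.
$31575: outcomes coincide → loss $0.
$33574: outcomes coincide → loss $0.
$11498: outcomes coincide → loss $0.
$14613: truthful payoff $0, deviation payoff −$1446 → loss $1446.
$15017: truthful payoff $0, deviation payoff −$1850 → loss $1850.
$14524: truthful payoff $0, deviation payoff −$1357 → loss $1357.
Total loss = $1446 + $1850 + $1357 = $4653.
In a second-price auction your bid sets only whether you win, not what you pay, so bidding your true value is weakly dominant.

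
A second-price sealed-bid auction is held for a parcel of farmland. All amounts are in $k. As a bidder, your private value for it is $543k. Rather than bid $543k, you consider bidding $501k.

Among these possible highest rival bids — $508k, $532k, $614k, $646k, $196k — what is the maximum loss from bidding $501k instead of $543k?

$508k: truthful gives $35k, deviation gives $0k → loss $35k.
$532k: truthful gives $11k, deviation gives $0k → loss $11k.
$614k: same outcome either way → loss $0k.
$646k: same outcome either way → loss $0k.
$196k: same outcome either way → loss $0k.
Maximum loss: $35k.

$35k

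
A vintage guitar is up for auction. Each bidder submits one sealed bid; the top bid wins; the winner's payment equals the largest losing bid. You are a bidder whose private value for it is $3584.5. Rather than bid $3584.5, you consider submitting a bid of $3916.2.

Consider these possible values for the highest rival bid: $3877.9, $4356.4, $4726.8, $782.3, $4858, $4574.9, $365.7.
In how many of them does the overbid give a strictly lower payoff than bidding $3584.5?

1

The deviation hurts exactly when the highest competing bid lies strictly between $3584.5 and $3916.2 — overbidding then wins at a price above your value.
$3877.9: inside the interval → strictly worse (loss $293.4).
$4356.4: above both → same outcome either way.
$4726.8: above both → same outcome either way.
$782.3: below both → same outcome either way.
$4858: above both → same outcome either way.
$4574.9: above both → same outcome either way.
$365.7: below both → same outcome either way.
Count: 1.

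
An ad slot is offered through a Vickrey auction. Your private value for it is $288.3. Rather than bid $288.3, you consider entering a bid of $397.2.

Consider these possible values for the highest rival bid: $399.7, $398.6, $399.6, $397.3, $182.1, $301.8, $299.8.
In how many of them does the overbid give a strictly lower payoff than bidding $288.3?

The deviation hurts exactly when the highest competing bid lies strictly between $288.3 and $397.2 — overbidding then wins at a price above your value.
$399.7: above both → same outcome either way.
$398.6: above both → same outcome either way.
$399.6: above both → same outcome either way.
$397.3: above both → same outcome either way.
$182.1: below both → same outcome either way.
$301.8: inside the interval → strictly worse (loss $13.5).
$299.8: inside the interval → strictly worse (loss $11.5).
Count: 2.

2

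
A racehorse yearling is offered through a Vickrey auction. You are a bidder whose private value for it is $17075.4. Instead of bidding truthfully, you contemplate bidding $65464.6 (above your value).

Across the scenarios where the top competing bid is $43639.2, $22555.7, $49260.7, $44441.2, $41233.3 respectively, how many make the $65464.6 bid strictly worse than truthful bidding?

The deviation hurts exactly when the highest competing bid lies strictly between $17075.4 and $65464.6 — overbidding then wins at a price above your value.
$43639.2: inside the interval → strictly worse (loss $26563.8).
$22555.7: inside the interval → strictly worse (loss $5480.3).
$49260.7: inside the interval → strictly worse (loss $32185.3).
$44441.2: inside the interval → strictly worse (loss $27365.8).
$41233.3: inside the interval → strictly worse (loss $24157.9).
Count: 5.

5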